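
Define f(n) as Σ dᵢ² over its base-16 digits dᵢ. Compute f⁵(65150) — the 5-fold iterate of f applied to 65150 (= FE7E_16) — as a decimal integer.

65150 = (15,14,7,14)_16 → 15² + 14² + 7² + 14² = 666
666 = (2,9,10)_16 → 2² + 9² + 10² = 185
185 = (11,9)_16 → 11² + 9² = 202
202 = (12,10)_16 → 12² + 10² = 244
244 = (15,4)_16 → 15² + 4² = 241

241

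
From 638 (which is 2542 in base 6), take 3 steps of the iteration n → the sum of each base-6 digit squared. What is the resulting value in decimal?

1

638 = (2,5,4,2)_6 → 2² + 5² + 4² + 2² = 49
49 = (1,2,1)_6 → 1² + 2² + 1² = 6
6 = (1,0)_6 → 1² + 0² = 1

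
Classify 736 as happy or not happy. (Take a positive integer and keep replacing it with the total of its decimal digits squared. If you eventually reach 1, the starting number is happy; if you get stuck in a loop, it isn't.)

736 → 7² + 3² + 6² = 94
94 → 9² + 4² = 97
97 → 9² + 7² = 130
130 → 1² + 3² + 0² = 10
10 → 1² + 0² = 1  — reached 1.

happy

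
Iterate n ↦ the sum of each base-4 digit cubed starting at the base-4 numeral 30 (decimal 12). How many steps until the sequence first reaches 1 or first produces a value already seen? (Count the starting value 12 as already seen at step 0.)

12 = (3,0)_4 → 3³ + 0³ = 27
27 = (1,2,3)_4 → 1³ + 2³ + 3³ = 36
36 = (2,1,0)_4 → 2³ + 1³ + 0³ = 9
9 = (2,1)_4 → 2³ + 1³ = 9  — 9 repeats.
That took 4 steps.

4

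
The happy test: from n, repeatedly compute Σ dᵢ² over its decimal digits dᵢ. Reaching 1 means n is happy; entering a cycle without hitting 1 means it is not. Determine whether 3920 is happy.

happy

3920 → 3² + 9² + 2² + 0² = 9 + 81 + 4 + 0 = 94
94 → 9² + 4² = 81 + 16 = 97
97 → 9² + 7² = 81 + 49 = 130
130 → 1² + 3² + 0² = 1 + 9 + 0 = 10
10 → 1² + 0² = 1 + 0 = 1  — reached 1.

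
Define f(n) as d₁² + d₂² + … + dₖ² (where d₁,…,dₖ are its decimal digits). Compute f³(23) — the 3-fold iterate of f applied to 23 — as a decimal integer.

23 → 13
13 → 10
10 → 1

1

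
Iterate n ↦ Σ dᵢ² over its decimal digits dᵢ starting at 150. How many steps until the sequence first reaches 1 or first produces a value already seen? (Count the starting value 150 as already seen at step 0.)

150 → 26
26 → 40
40 → 16
16 → 37
37 → 58
58 → 89
89 → 145
145 → 42
42 → 20
20 → 4
4 → 16  — 16 repeats.
That took 11 steps.

11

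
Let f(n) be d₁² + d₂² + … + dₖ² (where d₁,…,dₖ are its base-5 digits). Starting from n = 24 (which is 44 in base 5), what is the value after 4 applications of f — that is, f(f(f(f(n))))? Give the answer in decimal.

24 = (4,4)_5 → 32
32 = (1,1,2)_5 → 6
6 = (1,1)_5 → 2
2 = (2)_5 → 4

4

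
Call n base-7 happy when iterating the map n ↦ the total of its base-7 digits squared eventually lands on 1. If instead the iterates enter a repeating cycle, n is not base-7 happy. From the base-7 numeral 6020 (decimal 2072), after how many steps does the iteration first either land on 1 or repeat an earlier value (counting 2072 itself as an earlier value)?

7

2072 = (6,0,2,0)_7 → 6² + 0² + 2² + 0² = 40
40 = (5,5)_7 → 5² + 5² = 50
50 = (1,0,1)_7 → 1² + 0² + 1² = 2
2 = (2)_7 → 2² = 4
4 = (4)_7 → 4² = 16
16 = (2,2)_7 → 2² + 2² = 8
8 = (1,1)_7 → 1² + 1² = 2  — 2 repeats.
That took 7 steps.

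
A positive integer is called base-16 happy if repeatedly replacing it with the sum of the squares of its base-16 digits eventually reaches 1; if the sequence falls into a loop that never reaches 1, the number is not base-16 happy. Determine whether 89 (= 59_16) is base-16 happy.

89 = (5,9)_16 → 5² + 9² = 25 + 81 = 106
106 = (6,10)_16 → 6² + 10² = 36 + 100 = 136
136 = (8,8)_16 → 8² + 8² = 64 + 64 = 128
128 = (8,0)_16 → 8² + 0² = 64 + 0 = 64
64 = (4,0)_16 → 4² + 0² = 16 + 0 = 16
16 = (1,0)_16 → 1² + 0² = 1 + 0 = 1  — reached 1.

base-16 happy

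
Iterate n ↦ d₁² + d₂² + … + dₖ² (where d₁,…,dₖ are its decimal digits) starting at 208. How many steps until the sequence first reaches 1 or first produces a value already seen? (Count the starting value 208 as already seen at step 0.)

208 → 2² + 0² + 8² = 4 + 0 + 64 = 68
68 → 6² + 8² = 36 + 64 = 100
100 → 1² + 0² + 0² = 1 + 0 + 0 = 1  — reached 1.
That took 3 steps.

3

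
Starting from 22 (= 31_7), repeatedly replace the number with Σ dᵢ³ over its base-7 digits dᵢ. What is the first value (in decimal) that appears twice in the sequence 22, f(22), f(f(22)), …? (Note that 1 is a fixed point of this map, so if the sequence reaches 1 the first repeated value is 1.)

28

22 = (3,1)_7 → 3³ + 1³ = 28
28 = (4,0)_7 → 4³ + 0³ = 64
64 = (1,2,1)_7 → 1³ + 2³ + 1³ = 10
10 = (1,3)_7 → 1³ + 3³ = 28  — 28 already appeared earlier.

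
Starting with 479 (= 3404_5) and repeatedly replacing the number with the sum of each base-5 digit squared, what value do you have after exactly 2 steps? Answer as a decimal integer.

479 = (3,4,0,4)_5 → 3² + 4² + 0² + 4² = 41
41 = (1,3,1)_5 → 1² + 3² + 1² = 11

11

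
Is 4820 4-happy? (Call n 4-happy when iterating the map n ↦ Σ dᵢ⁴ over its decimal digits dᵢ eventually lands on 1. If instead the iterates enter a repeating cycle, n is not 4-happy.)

not 4-happy

4820 → 4⁴ + 8⁴ + 2⁴ + 0⁴ = 4368
4368 → 4⁴ + 3⁴ + 6⁴ + 8⁴ = 5729
5729 → 5⁴ + 7⁴ + 2⁴ + 9⁴ = 9603
9603 → 9⁴ + 6⁴ + 0⁴ + 3⁴ = 7938
7938 → 7⁴ + 9⁴ + 3⁴ + 8⁴ = 13139
13139 → 1⁴ + 3⁴ + 1⁴ + 3⁴ + 9⁴ = 6725
6725 → 6⁴ + 7⁴ + 2⁴ + 5⁴ = 4338
4338 → 4⁴ + 3⁴ + 3⁴ + 8⁴ = 4514
4514 → 4⁴ + 5⁴ + 1⁴ + 4⁴ = 1138
1138 → 1⁴ + 1⁴ + 3⁴ + 8⁴ = 4179
4179 → 4⁴ + 1⁴ + 7⁴ + 9⁴ = 9219
9219 → 9⁴ + 2⁴ + 1⁴ + 9⁴ = 13139  — 13139 already seen; the sequence cycles without reaching 1.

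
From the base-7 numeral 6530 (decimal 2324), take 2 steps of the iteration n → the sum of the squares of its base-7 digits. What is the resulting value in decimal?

2324 = (6,5,3,0)_7 → 70
70 = (1,3,0)_7 → 10

10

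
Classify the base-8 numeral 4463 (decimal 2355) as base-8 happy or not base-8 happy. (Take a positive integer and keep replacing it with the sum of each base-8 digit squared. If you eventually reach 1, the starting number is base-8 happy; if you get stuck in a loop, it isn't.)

base-8 happy

2355 = (4,4,6,3)_8 → 4² + 4² + 6² + 3² = 16 + 16 + 36 + 9 = 77
77 = (1,1,5)_8 → 1² + 1² + 5² = 1 + 1 + 25 = 27
27 = (3,3)_8 → 3² + 3² = 9 + 9 = 18
18 = (2,2)_8 → 2² + 2² = 4 + 4 = 8
8 = (1,0)_8 → 1² + 0² = 1 + 0 = 1  — reached 1.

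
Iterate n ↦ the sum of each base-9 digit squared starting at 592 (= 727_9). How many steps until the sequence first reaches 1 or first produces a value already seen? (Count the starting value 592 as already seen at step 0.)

6

592 = (7,2,7)_9 → 7² + 2² + 7² = 49 + 4 + 49 = 102
102 = (1,2,3)_9 → 1² + 2² + 3² = 1 + 4 + 9 = 14
14 = (1,5)_9 → 1² + 5² = 1 + 25 = 26
26 = (2,8)_9 → 2² + 8² = 4 + 64 = 68
68 = (7,5)_9 → 7² + 5² = 49 + 25 = 74
74 = (8,2)_9 → 8² + 2² = 64 + 4 = 68  — 68 repeats.
That took 6 steps.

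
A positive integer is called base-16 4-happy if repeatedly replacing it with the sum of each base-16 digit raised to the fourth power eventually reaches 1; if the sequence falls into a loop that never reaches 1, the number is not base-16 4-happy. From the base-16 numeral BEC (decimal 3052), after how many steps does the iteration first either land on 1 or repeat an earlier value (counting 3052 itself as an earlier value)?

3052 = (11,14,12)_16 → 11⁴ + 14⁴ + 12⁴ = 14641 + 38416 + 20736 = 73793
73793 = (1,2,0,4,1)_16 → 1⁴ + 2⁴ + 0⁴ + 4⁴ + 1⁴ = 1 + 16 + 0 + 256 + 1 = 274
274 = (1,1,2)_16 → 1⁴ + 1⁴ + 2⁴ = 1 + 1 + 16 = 18
18 = (1,2)_16 → 1⁴ + 2⁴ = 1 + 16 = 17
17 = (1,1)_16 → 1⁴ + 1⁴ = 1 + 1 = 2
2 = (2)_16 → 2⁴ = 16
16 = (1,0)_16 → 1⁴ + 0⁴ = 1 + 0 = 1  — reached 1.
That took 7 steps.

7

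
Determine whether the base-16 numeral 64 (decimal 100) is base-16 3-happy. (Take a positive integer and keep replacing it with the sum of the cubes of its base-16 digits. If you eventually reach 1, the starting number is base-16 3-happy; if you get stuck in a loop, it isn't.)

base-16 3-happy

100 = (6,4)_16 → 6³ + 4³ = 216 + 64 = 280
280 = (1,1,8)_16 → 1³ + 1³ + 8³ = 1 + 1 + 512 = 514
514 = (2,0,2)_16 → 2³ + 0³ + 2³ = 8 + 0 + 8 = 16
16 = (1,0)_16 → 1³ + 0³ = 1 + 0 = 1  — reached 1.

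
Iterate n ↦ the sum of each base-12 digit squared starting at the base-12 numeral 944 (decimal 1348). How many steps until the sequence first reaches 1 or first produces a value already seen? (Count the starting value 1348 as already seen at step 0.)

1348 = (9,4,4)_12 → 9² + 4² + 4² = 113
113 = (9,5)_12 → 9² + 5² = 106
106 = (8,10)_12 → 8² + 10² = 164
164 = (1,1,8)_12 → 1² + 1² + 8² = 66
66 = (5,6)_12 → 5² + 6² = 61
61 = (5,1)_12 → 5² + 1² = 26
26 = (2,2)_12 → 2² + 2² = 8
8 = (8)_12 → 8² = 64
64 = (5,4)_12 → 5² + 4² = 41
41 = (3,5)_12 → 3² + 5² = 34
34 = (2,10)_12 → 2² + 10² = 104
104 = (8,8)_12 → 8² + 8² = 128
128 = (10,8)_12 → 10² + 8² = 164  — 164 repeats.
That took 13 steps.

13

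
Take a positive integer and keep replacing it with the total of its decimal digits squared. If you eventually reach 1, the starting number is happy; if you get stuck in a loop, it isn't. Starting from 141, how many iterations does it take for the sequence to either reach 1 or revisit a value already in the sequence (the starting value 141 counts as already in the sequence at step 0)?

12

141 → 18
18 → 65
65 → 61
61 → 37
37 → 58
58 → 89
89 → 145
145 → 42
42 → 20
20 → 4
4 → 16
16 → 37  — 37 repeats.
That took 12 steps.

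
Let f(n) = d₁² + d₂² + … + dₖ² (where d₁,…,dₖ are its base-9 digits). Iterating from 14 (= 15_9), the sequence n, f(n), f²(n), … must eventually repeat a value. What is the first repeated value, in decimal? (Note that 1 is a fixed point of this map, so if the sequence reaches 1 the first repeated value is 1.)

68

14 = (1,5)_9 → 26
26 = (2,8)_9 → 68
68 = (7,5)_9 → 74
74 = (8,2)_9 → 68  — 68 already appeared earlier.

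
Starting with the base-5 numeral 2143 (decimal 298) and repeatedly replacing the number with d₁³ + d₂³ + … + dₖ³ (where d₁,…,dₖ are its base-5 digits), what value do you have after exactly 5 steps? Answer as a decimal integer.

28

298 = (2,1,4,3)_5 → 2³ + 1³ + 4³ + 3³ = 8 + 1 + 64 + 27 = 100
100 = (4,0,0)_5 → 4³ + 0³ + 0³ = 64 + 0 + 0 = 64
64 = (2,2,4)_5 → 2³ + 2³ + 4³ = 8 + 8 + 64 = 80
80 = (3,1,0)_5 → 3³ + 1³ + 0³ = 27 + 1 + 0 = 28
28 = (1,0,3)_5 → 1³ + 0³ + 3³ = 1 + 0 + 27 = 28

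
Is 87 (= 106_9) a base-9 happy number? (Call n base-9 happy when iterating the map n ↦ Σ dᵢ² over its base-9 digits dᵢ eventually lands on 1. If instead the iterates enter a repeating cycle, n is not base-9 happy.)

not base-9 happy

87 = (1,0,6)_9 → 37
37 = (4,1)_9 → 17
17 = (1,8)_9 → 65
65 = (7,2)_9 → 53
53 = (5,8)_9 → 89
89 = (1,0,8)_9 → 65  — 65 already seen; the sequence cycles without reaching 1.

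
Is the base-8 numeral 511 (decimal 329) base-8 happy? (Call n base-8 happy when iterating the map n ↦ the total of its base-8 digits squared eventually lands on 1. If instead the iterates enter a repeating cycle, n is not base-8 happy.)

base-8 happy

329 = (5,1,1)_8 → 27
27 = (3,3)_8 → 18
18 = (2,2)_8 → 8
8 = (1,0)_8 → 1  — reached 1.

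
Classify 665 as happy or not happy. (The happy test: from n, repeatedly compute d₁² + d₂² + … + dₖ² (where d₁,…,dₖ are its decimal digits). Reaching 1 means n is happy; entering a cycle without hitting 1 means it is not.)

665 → 6² + 6² + 5² = 36 + 36 + 25 = 97
97 → 9² + 7² = 81 + 49 = 130
130 → 1² + 3² + 0² = 1 + 9 + 0 = 10
10 → 1² + 0² = 1 + 0 = 1  — reached 1.

happy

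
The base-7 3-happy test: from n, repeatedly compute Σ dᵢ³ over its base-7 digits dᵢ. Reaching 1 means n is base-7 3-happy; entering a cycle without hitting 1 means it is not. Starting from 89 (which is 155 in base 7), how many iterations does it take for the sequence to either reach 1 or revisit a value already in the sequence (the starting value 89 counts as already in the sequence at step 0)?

89 = (1,5,5)_7 → 251
251 = (5,0,6)_7 → 341
341 = (6,6,5)_7 → 557
557 = (1,4,2,4)_7 → 137
137 = (2,5,4)_7 → 197
197 = (4,0,1)_7 → 65
65 = (1,2,2)_7 → 17
17 = (2,3)_7 → 35
35 = (5,0)_7 → 125
125 = (2,3,6)_7 → 251  — 251 repeats.
That took 10 steps.

10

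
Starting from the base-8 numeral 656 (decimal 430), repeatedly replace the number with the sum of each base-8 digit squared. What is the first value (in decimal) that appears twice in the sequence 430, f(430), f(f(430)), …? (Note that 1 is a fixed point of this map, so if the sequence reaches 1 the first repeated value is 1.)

1

430 = (6,5,6)_8 → 97
97 = (1,4,1)_8 → 18
18 = (2,2)_8 → 8
8 = (1,0)_8 → 1  — reached the fixed point 1.
1 → 1, so 1 is the first repeated value.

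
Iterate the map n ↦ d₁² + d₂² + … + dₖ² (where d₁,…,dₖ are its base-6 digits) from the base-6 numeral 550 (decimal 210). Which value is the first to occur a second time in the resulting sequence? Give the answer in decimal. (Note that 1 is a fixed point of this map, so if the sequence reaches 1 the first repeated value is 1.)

210 = (5,5,0)_6 → 5² + 5² + 0² = 25 + 25 + 0 = 50
50 = (1,2,2)_6 → 1² + 2² + 2² = 1 + 4 + 4 = 9
9 = (1,3)_6 → 1² + 3² = 1 + 9 = 10
10 = (1,4)_6 → 1² + 4² = 1 + 16 = 17
17 = (2,5)_6 → 2² + 5² = 4 + 25 = 29
29 = (4,5)_6 → 4² + 5² = 16 + 25 = 41
41 = (1,0,5)_6 → 1² + 0² + 5² = 1 + 0 + 25 = 26
26 = (4,2)_6 → 4² + 2² = 16 + 4 = 20
20 = (3,2)_6 → 3² + 2² = 9 + 4 = 13
13 = (2,1)_6 → 2² + 1² = 4 + 1 = 5
5 = (5)_6 → 5² = 25
25 = (4,1)_6 → 4² + 1² = 16 + 1 = 17  — 17 already appeared earlier.

17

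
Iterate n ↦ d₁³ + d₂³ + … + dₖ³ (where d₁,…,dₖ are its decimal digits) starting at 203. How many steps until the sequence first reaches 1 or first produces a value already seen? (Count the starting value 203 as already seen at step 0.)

8

203 → 2³ + 0³ + 3³ = 35
35 → 3³ + 5³ = 152
152 → 1³ + 5³ + 2³ = 134
134 → 1³ + 3³ + 4³ = 92
92 → 9³ + 2³ = 737
737 → 7³ + 3³ + 7³ = 713
713 → 7³ + 1³ + 3³ = 371
371 → 3³ + 7³ + 1³ = 371  — 371 repeats.
That took 8 steps.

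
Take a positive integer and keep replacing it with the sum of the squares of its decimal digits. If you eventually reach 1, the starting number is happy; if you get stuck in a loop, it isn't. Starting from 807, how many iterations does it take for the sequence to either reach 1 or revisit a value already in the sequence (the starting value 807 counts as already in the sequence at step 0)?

12

807 → 8² + 0² + 7² = 113
113 → 1² + 1² + 3² = 11
11 → 1² + 1² = 2
2 → 2² = 4
4 → 4² = 16
16 → 1² + 6² = 37
37 → 3² + 7² = 58
58 → 5² + 8² = 89
89 → 8² + 9² = 145
145 → 1² + 4² + 5² = 42
42 → 4² + 2² = 20
20 → 2² + 0² = 4  — 4 repeats.
That took 12 steps.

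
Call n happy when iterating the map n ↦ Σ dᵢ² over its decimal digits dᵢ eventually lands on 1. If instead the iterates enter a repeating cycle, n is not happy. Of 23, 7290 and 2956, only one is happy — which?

23: 23 → 13 → 10 → 1  — reaches 1 (happy)
7290: 7290 → 134 → 26 → 40 → 16 → 37 → 58 → 89 → 145 → 42 → 20 → 4 → 16  — repeats 16 (not happy)
2956: 2956 → 146 → 53 → 34 → 25 → 29 → 85 → 89 → 145 → 42 → 20 → 4 → 16 → 37 → 58 → 89  — repeats 89 (not happy)

23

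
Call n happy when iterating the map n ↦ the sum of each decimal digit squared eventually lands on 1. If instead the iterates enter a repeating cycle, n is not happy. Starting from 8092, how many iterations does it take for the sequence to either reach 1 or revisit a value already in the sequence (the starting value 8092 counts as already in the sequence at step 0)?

8092 → 8² + 0² + 9² + 2² = 149
149 → 1² + 4² + 9² = 98
98 → 9² + 8² = 145
145 → 1² + 4² + 5² = 42
42 → 4² + 2² = 20
20 → 2² + 0² = 4
4 → 4² = 16
16 → 1² + 6² = 37
37 → 3² + 7² = 58
58 → 5² + 8² = 89
89 → 8² + 9² = 145  — 145 repeats.
That took 11 steps.

11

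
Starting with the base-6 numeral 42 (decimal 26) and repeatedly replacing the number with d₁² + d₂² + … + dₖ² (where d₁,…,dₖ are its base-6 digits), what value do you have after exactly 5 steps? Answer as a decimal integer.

26 = (4,2)_6 → 4² + 2² = 20
20 = (3,2)_6 → 3² + 2² = 13
13 = (2,1)_6 → 2² + 1² = 5
5 = (5)_6 → 5² = 25
25 = (4,1)_6 → 4² + 1² = 17

17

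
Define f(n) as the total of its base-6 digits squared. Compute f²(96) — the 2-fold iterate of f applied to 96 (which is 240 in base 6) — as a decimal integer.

13

96 = (2,4,0)_6 → 2² + 4² + 0² = 20
20 = (3,2)_6 → 3² + 2² = 13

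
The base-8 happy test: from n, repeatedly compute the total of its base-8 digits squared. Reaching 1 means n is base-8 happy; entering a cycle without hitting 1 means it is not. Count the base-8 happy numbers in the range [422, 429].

1

422: 422 → 88 → 10 → 5 → 25 → 10  — not base-8 happy
423: 423 → 101 → 42 → 29 → 34 → 20 → 20  — not base-8 happy
424: 424 → 61 → 74 → 6 → 36 → 32 → 16 → 4 → 16  — not base-8 happy
425: 425 → 62 → 85 → 30 → 45 → 50 → 40 → 25 → 10 → 5 → 25  — not base-8 happy
426: 426 → 65 → 2 → 4 → 16 → 4  — not base-8 happy
427: 427 → 70 → 37 → 41 → 26 → 13 → 26  — not base-8 happy
428: 428 → 77 → 27 → 18 → 8 → 1  — base-8 happy
429: 429 → 86 → 41 → 26 → 13 → 26  — not base-8 happy
base-8 happy: 428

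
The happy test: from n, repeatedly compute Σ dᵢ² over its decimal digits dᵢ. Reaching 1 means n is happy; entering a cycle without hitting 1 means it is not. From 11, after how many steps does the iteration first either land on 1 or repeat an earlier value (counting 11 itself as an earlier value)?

10

11 → 1² + 1² = 1 + 1 = 2
2 → 2² = 4
4 → 4² = 16
16 → 1² + 6² = 1 + 36 = 37
37 → 3² + 7² = 9 + 49 = 58
58 → 5² + 8² = 25 + 64 = 89
89 → 8² + 9² = 64 + 81 = 145
145 → 1² + 4² + 5² = 1 + 16 + 25 = 42
42 → 4² + 2² = 16 + 4 = 20
20 → 2² + 0² = 4 + 0 = 4  — 4 repeats.
That took 10 steps.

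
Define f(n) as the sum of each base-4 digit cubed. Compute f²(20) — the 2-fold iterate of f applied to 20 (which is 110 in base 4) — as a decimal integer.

8

20 = (1,1,0)_4 → 1³ + 1³ + 0³ = 1 + 1 + 0 = 2
2 = (2)_4 → 2³ = 8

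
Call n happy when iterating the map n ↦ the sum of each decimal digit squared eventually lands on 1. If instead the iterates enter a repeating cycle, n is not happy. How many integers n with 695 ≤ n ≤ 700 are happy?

695: 695 → 142 → 21 → 5 → 25 → 29 → 85 → 89 → 145 → 42 → 20 → 4 → 16 → 37 → 58 → 89  (repeats 89)
696: 696 → 153 → 35 → 34 → 25 → 29 → 85 → 89 → 145 → 42 → 20 → 4 → 16 → 37 → 58 → 89  (repeats 89)
697: 697 → 166 → 73 → 58 → 89 → 145 → 42 → 20 → 4 → 16 → 37 → 58  (repeats 58)
698: 698 → 181 → 66 → 72 → 53 → 34 → 25 → 29 → 85 → 89 → 145 → 42 → 20 → 4 → 16 → 37 → 58 → 89  (repeats 89)
699: 699 → 198 → 146 → 53 → 34 → 25 → 29 → 85 → 89 → 145 → 42 → 20 → 4 → 16 → 37 → 58 → 89  (repeats 89)
700: 700 → 49 → 97 → 130 → 10 → 1  (reaches 1)
happy: 700

1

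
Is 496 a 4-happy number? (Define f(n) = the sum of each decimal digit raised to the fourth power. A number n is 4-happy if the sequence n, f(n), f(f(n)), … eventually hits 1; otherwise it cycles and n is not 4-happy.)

496 → 4⁴ + 9⁴ + 6⁴ = 8113
8113 → 8⁴ + 1⁴ + 1⁴ + 3⁴ = 4179
4179 → 4⁴ + 1⁴ + 7⁴ + 9⁴ = 9219
9219 → 9⁴ + 2⁴ + 1⁴ + 9⁴ = 13139
13139 → 1⁴ + 3⁴ + 1⁴ + 3⁴ + 9⁴ = 6725
6725 → 6⁴ + 7⁴ + 2⁴ + 5⁴ = 4338
4338 → 4⁴ + 3⁴ + 3⁴ + 8⁴ = 4514
4514 → 4⁴ + 5⁴ + 1⁴ + 4⁴ = 1138
1138 → 1⁴ + 1⁴ + 3⁴ + 8⁴ = 4179  — 4179 already seen; the sequence cycles without reaching 1.

not 4-happy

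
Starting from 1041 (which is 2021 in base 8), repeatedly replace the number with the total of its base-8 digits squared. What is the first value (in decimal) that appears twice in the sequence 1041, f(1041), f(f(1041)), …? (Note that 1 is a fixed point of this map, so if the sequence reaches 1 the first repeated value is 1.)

4

1041 = (2,0,2,1)_8 → 2² + 0² + 2² + 1² = 9
9 = (1,1)_8 → 1² + 1² = 2
2 = (2)_8 → 2² = 4
4 = (4)_8 → 4² = 16
16 = (2,0)_8 → 2² + 0² = 4  — 4 already appeared earlier.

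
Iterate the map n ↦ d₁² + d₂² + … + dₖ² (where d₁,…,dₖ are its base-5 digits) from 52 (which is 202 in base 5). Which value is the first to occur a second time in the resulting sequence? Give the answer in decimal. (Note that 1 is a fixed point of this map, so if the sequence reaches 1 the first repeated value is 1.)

10

52 = (2,0,2)_5 → 2² + 0² + 2² = 4 + 0 + 4 = 8
8 = (1,3)_5 → 1² + 3² = 1 + 9 = 10
10 = (2,0)_5 → 2² + 0² = 4 + 0 = 4
4 = (4)_5 → 4² = 16
16 = (3,1)_5 → 3² + 1² = 9 + 1 = 10  — 10 already appeared earlier.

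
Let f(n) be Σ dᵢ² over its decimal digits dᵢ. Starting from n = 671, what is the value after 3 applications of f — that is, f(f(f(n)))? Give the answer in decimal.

1

671 → 6² + 7² + 1² = 36 + 49 + 1 = 86
86 → 8² + 6² = 64 + 36 = 100
100 → 1² + 0² + 0² = 1 + 0 + 0 = 1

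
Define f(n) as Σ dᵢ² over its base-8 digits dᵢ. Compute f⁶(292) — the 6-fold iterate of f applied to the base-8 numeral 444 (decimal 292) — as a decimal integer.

16

292 = (4,4,4)_8 → 4² + 4² + 4² = 48
48 = (6,0)_8 → 6² + 0² = 36
36 = (4,4)_8 → 4² + 4² = 32
32 = (4,0)_8 → 4² + 0² = 16
16 = (2,0)_8 → 2² + 0² = 4
4 = (4)_8 → 4² = 16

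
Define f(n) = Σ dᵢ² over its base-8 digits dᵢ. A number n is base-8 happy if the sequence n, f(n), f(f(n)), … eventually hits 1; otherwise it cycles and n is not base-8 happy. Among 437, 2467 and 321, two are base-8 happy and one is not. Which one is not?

321

437: 437 → 97 → 18 → 8 → 1  — reaches 1 (base-8 happy)
2467: 2467 → 77 → 27 → 18 → 8 → 1  — reaches 1 (base-8 happy)
321: 321 → 26 → 13 → 26  — repeats 26 (not base-8 happy)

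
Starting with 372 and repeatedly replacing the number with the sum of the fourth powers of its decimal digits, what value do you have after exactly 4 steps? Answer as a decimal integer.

6725

372 → 3⁴ + 7⁴ + 2⁴ = 81 + 2401 + 16 = 2498
2498 → 2⁴ + 4⁴ + 9⁴ + 8⁴ = 16 + 256 + 6561 + 4096 = 10929
10929 → 1⁴ + 0⁴ + 9⁴ + 2⁴ + 9⁴ = 1 + 0 + 6561 + 16 + 6561 = 13139
13139 → 1⁴ + 3⁴ + 1⁴ + 3⁴ + 9⁴ = 1 + 81 + 1 + 81 + 6561 = 6725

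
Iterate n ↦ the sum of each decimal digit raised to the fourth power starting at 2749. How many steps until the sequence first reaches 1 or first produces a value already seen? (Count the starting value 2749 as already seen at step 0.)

10

2749 → 2⁴ + 7⁴ + 4⁴ + 9⁴ = 9234
9234 → 9⁴ + 2⁴ + 3⁴ + 4⁴ = 6914
6914 → 6⁴ + 9⁴ + 1⁴ + 4⁴ = 8114
8114 → 8⁴ + 1⁴ + 1⁴ + 4⁴ = 4354
4354 → 4⁴ + 3⁴ + 5⁴ + 4⁴ = 1218
1218 → 1⁴ + 2⁴ + 1⁴ + 8⁴ = 4114
4114 → 4⁴ + 1⁴ + 1⁴ + 4⁴ = 514
514 → 5⁴ + 1⁴ + 4⁴ = 882
882 → 8⁴ + 8⁴ + 2⁴ = 8208
8208 → 8⁴ + 2⁴ + 0⁴ + 8⁴ = 8208  — 8208 repeats.
That took 10 steps.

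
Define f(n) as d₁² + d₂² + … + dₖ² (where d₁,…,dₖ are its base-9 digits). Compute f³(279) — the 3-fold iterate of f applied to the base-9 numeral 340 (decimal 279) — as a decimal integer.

279 = (3,4,0)_9 → 25
25 = (2,7)_9 → 53
53 = (5,8)_9 → 89

89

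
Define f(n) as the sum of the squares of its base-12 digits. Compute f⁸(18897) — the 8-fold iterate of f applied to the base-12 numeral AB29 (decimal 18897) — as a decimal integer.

61

18897 = (10,11,2,9)_12 → 10² + 11² + 2² + 9² = 100 + 121 + 4 + 81 = 306
306 = (2,1,6)_12 → 2² + 1² + 6² = 4 + 1 + 36 = 41
41 = (3,5)_12 → 3² + 5² = 9 + 25 = 34
34 = (2,10)_12 → 2² + 10² = 4 + 100 = 104
104 = (8,8)_12 → 8² + 8² = 64 + 64 = 128
128 = (10,8)_12 → 10² + 8² = 100 + 64 = 164
164 = (1,1,8)_12 → 1² + 1² + 8² = 1 + 1 + 64 = 66
66 = (5,6)_12 → 5² + 6² = 25 + 36 = 61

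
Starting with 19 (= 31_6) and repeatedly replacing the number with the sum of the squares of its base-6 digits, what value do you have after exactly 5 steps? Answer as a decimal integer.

26

19 = (3,1)_6 → 3² + 1² = 10
10 = (1,4)_6 → 1² + 4² = 17
17 = (2,5)_6 → 2² + 5² = 29
29 = (4,5)_6 → 4² + 5² = 41
41 = (1,0,5)_6 → 1² + 0² + 5² = 26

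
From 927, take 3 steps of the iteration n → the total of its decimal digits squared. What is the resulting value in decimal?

40

927 → 9² + 2² + 7² = 134
134 → 1² + 3² + 4² = 26
26 → 2² + 6² = 40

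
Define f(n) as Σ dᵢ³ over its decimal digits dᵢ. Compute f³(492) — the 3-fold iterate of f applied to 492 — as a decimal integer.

153

492 → 4³ + 9³ + 2³ = 64 + 729 + 8 = 801
801 → 8³ + 0³ + 1³ = 512 + 0 + 1 = 513
513 → 5³ + 1³ + 3³ = 125 + 1 + 27 = 153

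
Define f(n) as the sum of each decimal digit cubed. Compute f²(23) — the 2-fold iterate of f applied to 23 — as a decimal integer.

152

23 → 2³ + 3³ = 35
35 → 3³ + 5³ = 152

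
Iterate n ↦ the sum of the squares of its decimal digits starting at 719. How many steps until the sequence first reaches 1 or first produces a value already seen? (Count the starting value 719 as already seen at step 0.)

719 → 7² + 1² + 9² = 131
131 → 1² + 3² + 1² = 11
11 → 1² + 1² = 2
2 → 2² = 4
4 → 4² = 16
16 → 1² + 6² = 37
37 → 3² + 7² = 58
58 → 5² + 8² = 89
89 → 8² + 9² = 145
145 → 1² + 4² + 5² = 42
42 → 4² + 2² = 20
20 → 2² + 0² = 4  — 4 repeats.
That took 12 steps.

12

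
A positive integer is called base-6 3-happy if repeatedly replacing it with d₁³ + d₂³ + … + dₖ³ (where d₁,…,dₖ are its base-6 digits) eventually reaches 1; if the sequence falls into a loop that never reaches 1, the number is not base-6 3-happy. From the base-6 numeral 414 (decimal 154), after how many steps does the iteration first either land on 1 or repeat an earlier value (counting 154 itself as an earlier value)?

154 = (4,1,4)_6 → 4³ + 1³ + 4³ = 129
129 = (3,3,3)_6 → 3³ + 3³ + 3³ = 81
81 = (2,1,3)_6 → 2³ + 1³ + 3³ = 36
36 = (1,0,0)_6 → 1³ + 0³ + 0³ = 1  — reached 1.
That took 4 steps.

4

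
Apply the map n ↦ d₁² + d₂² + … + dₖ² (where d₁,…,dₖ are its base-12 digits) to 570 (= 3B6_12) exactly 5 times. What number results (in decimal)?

100

570 = (3,11,6)_12 → 3² + 11² + 6² = 9 + 121 + 36 = 166
166 = (1,1,10)_12 → 1² + 1² + 10² = 1 + 1 + 100 = 102
102 = (8,6)_12 → 8² + 6² = 64 + 36 = 100
100 = (8,4)_12 → 8² + 4² = 64 + 16 = 80
80 = (6,8)_12 → 6² + 8² = 36 + 64 = 100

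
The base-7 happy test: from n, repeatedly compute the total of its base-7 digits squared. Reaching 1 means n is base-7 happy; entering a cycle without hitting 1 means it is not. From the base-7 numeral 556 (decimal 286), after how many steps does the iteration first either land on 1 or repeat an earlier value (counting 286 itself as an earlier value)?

286 = (5,5,6)_7 → 5² + 5² + 6² = 25 + 25 + 36 = 86
86 = (1,5,2)_7 → 1² + 5² + 2² = 1 + 25 + 4 = 30
30 = (4,2)_7 → 4² + 2² = 16 + 4 = 20
20 = (2,6)_7 → 2² + 6² = 4 + 36 = 40
40 = (5,5)_7 → 5² + 5² = 25 + 25 = 50
50 = (1,0,1)_7 → 1² + 0² + 1² = 1 + 0 + 1 = 2
2 = (2)_7 → 2² = 4
4 = (4)_7 → 4² = 16
16 = (2,2)_7 → 2² + 2² = 4 + 4 = 8
8 = (1,1)_7 → 1² + 1² = 1 + 1 = 2  — 2 repeats.
That took 10 steps.

10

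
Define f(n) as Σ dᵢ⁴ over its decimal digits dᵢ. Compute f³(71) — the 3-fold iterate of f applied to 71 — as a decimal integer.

8208

71 → 7⁴ + 1⁴ = 2402
2402 → 2⁴ + 4⁴ + 0⁴ + 2⁴ = 288
288 → 2⁴ + 8⁴ + 8⁴ = 8208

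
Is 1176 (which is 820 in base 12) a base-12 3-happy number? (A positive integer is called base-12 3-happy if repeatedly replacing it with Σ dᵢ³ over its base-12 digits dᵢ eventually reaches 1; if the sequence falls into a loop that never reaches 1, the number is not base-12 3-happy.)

base-12 3-happy

1176 = (8,2,0)_12 → 8³ + 2³ + 0³ = 512 + 8 + 0 = 520
520 = (3,7,4)_12 → 3³ + 7³ + 4³ = 27 + 343 + 64 = 434
434 = (3,0,2)_12 → 3³ + 0³ + 2³ = 27 + 0 + 8 = 35
35 = (2,11)_12 → 2³ + 11³ = 8 + 1331 = 1339
1339 = (9,3,7)_12 → 9³ + 3³ + 7³ = 729 + 27 + 343 = 1099
1099 = (7,7,7)_12 → 7³ + 7³ + 7³ = 343 + 343 + 343 = 1029
1029 = (7,1,9)_12 → 7³ + 1³ + 9³ = 343 + 1 + 729 = 1073
1073 = (7,5,5)_12 → 7³ + 5³ + 5³ = 343 + 125 + 125 = 593
593 = (4,1,5)_12 → 4³ + 1³ + 5³ = 64 + 1 + 125 = 190
190 = (1,3,10)_12 → 1³ + 3³ + 10³ = 1 + 27 + 1000 = 1028
1028 = (7,1,8)_12 → 7³ + 1³ + 8³ = 343 + 1 + 512 = 856
856 = (5,11,4)_12 → 5³ + 11³ + 4³ = 125 + 1331 + 64 = 1520
1520 = (10,6,8)_12 → 10³ + 6³ + 8³ = 1000 + 216 + 512 = 1728
1728 = (1,0,0,0)_12 → 1³ + 0³ + 0³ + 0³ = 1 + 0 + 0 + 0 = 1  — reached 1.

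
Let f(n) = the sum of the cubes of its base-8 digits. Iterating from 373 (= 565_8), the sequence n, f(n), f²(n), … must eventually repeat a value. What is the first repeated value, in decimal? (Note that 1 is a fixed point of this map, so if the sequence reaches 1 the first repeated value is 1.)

432

373 = (5,6,5)_8 → 466
466 = (7,2,2)_8 → 359
359 = (5,4,7)_8 → 532
532 = (1,0,2,4)_8 → 73
73 = (1,1,1)_8 → 3
3 = (3)_8 → 27
27 = (3,3)_8 → 54
54 = (6,6)_8 → 432
432 = (6,6,0)_8 → 432  — 432 already appeared earlier.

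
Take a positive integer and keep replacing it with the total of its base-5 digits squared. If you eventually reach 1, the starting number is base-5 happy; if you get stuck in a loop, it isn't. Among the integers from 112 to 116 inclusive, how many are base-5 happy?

112: 112 → 24 → 32 → 6 → 2 → 4 → 16 → 10 → 4  — not base-5 happy
113: 113 → 29 → 17 → 13 → 13  — not base-5 happy
114: 114 → 36 → 6 → 2 → 4 → 16 → 10 → 4  — not base-5 happy
115: 115 → 25 → 1  — base-5 happy
116: 116 → 26 → 2 → 4 → 16 → 10 → 4  — not base-5 happy
base-5 happy: 115

1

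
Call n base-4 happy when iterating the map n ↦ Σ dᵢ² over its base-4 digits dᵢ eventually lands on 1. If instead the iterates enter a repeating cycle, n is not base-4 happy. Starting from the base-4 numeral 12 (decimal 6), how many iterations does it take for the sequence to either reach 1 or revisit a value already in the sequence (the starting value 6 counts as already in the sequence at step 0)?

6 = (1,2)_4 → 1² + 2² = 1 + 4 = 5
5 = (1,1)_4 → 1² + 1² = 1 + 1 = 2
2 = (2)_4 → 2² = 4
4 = (1,0)_4 → 1² + 0² = 1 + 0 = 1  — reached 1.
That took 4 steps.

4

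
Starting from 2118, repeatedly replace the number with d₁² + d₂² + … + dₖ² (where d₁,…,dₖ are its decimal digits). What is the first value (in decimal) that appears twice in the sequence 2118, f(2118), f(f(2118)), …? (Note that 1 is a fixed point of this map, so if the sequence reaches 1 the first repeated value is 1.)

2118 → 2² + 1² + 1² + 8² = 70
70 → 7² + 0² = 49
49 → 4² + 9² = 97
97 → 9² + 7² = 130
130 → 1² + 3² + 0² = 10
10 → 1² + 0² = 1  — reached the fixed point 1.
1 → 1, so 1 is the first repeated value.

1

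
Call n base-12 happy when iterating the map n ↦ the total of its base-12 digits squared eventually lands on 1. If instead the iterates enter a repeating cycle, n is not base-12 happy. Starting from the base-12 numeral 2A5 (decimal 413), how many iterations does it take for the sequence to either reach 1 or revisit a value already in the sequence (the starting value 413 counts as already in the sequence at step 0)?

11

413 = (2,10,5)_12 → 129
129 = (10,9)_12 → 181
181 = (1,3,1)_12 → 11
11 = (11)_12 → 121
121 = (10,1)_12 → 101
101 = (8,5)_12 → 89
89 = (7,5)_12 → 74
74 = (6,2)_12 → 40
40 = (3,4)_12 → 25
25 = (2,1)_12 → 5
5 = (5)_12 → 25  — 25 repeats.
That took 11 steps.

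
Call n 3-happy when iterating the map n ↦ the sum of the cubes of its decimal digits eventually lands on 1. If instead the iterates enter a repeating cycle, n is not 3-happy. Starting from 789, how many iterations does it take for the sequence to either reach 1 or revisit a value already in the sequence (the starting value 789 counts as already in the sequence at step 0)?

789 → 7³ + 8³ + 9³ = 343 + 512 + 729 = 1584
1584 → 1³ + 5³ + 8³ + 4³ = 1 + 125 + 512 + 64 = 702
702 → 7³ + 0³ + 2³ = 343 + 0 + 8 = 351
351 → 3³ + 5³ + 1³ = 27 + 125 + 1 = 153
153 → 1³ + 5³ + 3³ = 1 + 125 + 27 = 153  — 153 repeats.
That took 5 steps.

5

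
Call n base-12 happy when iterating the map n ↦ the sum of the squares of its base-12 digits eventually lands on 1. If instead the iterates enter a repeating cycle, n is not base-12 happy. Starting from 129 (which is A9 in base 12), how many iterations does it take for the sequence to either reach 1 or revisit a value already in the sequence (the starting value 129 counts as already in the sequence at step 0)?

129 = (10,9)_12 → 181
181 = (1,3,1)_12 → 11
11 = (11)_12 → 121
121 = (10,1)_12 → 101
101 = (8,5)_12 → 89
89 = (7,5)_12 → 74
74 = (6,2)_12 → 40
40 = (3,4)_12 → 25
25 = (2,1)_12 → 5
5 = (5)_12 → 25  — 25 repeats.
That took 10 steps.

10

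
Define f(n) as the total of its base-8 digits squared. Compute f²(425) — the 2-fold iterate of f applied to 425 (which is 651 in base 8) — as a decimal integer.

85

425 = (6,5,1)_8 → 62
62 = (7,6)_8 → 85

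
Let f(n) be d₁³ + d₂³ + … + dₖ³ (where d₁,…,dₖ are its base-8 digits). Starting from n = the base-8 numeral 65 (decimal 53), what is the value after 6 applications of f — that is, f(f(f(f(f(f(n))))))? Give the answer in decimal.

53 = (6,5)_8 → 341
341 = (5,2,5)_8 → 258
258 = (4,0,2)_8 → 72
72 = (1,1,0)_8 → 2
2 = (2)_8 → 8
8 = (1,0)_8 → 1

1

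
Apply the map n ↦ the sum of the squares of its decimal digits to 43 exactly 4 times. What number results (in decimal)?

89

43 → 4² + 3² = 16 + 9 = 25
25 → 2² + 5² = 4 + 25 = 29
29 → 2² + 9² = 4 + 81 = 85
85 → 8² + 5² = 64 + 25 = 89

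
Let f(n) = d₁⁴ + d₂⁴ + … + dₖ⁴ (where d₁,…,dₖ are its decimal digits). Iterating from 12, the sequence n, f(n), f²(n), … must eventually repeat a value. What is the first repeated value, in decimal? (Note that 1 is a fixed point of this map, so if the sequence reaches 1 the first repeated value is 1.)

8208

12 → 17
17 → 2402
2402 → 288
288 → 8208
8208 → 8208  — 8208 already appeared earlier.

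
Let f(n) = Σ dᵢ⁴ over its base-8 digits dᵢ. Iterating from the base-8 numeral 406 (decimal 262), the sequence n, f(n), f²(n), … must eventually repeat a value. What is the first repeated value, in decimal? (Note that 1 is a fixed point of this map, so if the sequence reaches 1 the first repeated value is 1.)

262 = (4,0,6)_8 → 1552
1552 = (3,0,2,0)_8 → 97
97 = (1,4,1)_8 → 258
258 = (4,0,2)_8 → 272
272 = (4,2,0)_8 → 272  — 272 already appeared earlier.

272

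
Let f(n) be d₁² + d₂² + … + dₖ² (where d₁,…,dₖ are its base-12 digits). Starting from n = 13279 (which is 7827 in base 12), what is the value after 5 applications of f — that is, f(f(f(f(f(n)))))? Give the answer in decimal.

100

13279 = (7,8,2,7)_12 → 7² + 8² + 2² + 7² = 166
166 = (1,1,10)_12 → 1² + 1² + 10² = 102
102 = (8,6)_12 → 8² + 6² = 100
100 = (8,4)_12 → 8² + 4² = 80
80 = (6,8)_12 → 6² + 8² = 100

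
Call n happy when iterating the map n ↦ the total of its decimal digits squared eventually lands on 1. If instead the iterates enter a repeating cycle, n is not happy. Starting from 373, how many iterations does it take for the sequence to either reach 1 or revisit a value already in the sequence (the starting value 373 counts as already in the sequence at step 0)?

11

373 → 3² + 7² + 3² = 67
67 → 6² + 7² = 85
85 → 8² + 5² = 89
89 → 8² + 9² = 145
145 → 1² + 4² + 5² = 42
42 → 4² + 2² = 20
20 → 2² + 0² = 4
4 → 4² = 16
16 → 1² + 6² = 37
37 → 3² + 7² = 58
58 → 5² + 8² = 89  — 89 repeats.
That took 11 steps.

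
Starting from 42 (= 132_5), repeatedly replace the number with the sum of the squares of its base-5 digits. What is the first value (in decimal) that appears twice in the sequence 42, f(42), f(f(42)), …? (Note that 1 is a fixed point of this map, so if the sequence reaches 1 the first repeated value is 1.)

42 = (1,3,2)_5 → 1² + 3² + 2² = 14
14 = (2,4)_5 → 2² + 4² = 20
20 = (4,0)_5 → 4² + 0² = 16
16 = (3,1)_5 → 3² + 1² = 10
10 = (2,0)_5 → 2² + 0² = 4
4 = (4)_5 → 4² = 16  — 16 already appeared earlier.

16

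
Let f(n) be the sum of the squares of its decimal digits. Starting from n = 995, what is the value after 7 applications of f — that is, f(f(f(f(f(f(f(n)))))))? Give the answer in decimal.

995 → 9² + 9² + 5² = 187
187 → 1² + 8² + 7² = 114
114 → 1² + 1² + 4² = 18
18 → 1² + 8² = 65
65 → 6² + 5² = 61
61 → 6² + 1² = 37
37 → 3² + 7² = 58

58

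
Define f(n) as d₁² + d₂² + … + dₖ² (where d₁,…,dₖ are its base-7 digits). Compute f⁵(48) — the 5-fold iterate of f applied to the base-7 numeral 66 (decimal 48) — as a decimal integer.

48 = (6,6)_7 → 6² + 6² = 36 + 36 = 72
72 = (1,3,2)_7 → 1² + 3² + 2² = 1 + 9 + 4 = 14
14 = (2,0)_7 → 2² + 0² = 4 + 0 = 4
4 = (4)_7 → 4² = 16
16 = (2,2)_7 → 2² + 2² = 4 + 4 = 8

8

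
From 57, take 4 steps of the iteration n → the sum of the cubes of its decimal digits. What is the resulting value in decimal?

513

57 → 468
468 → 792
792 → 1080
1080 → 513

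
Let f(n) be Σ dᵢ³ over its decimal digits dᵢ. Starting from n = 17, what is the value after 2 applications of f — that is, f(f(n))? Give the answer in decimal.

155

17 → 1³ + 7³ = 344
344 → 3³ + 4³ + 4³ = 155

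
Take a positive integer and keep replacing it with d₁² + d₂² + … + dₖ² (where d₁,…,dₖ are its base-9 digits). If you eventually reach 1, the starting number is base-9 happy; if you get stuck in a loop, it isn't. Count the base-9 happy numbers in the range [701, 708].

701: 701 → 153 → 65 → 53 → 89 → 65  (repeats 65)
702: 702 → 100 → 6 → 36 → 16 → 50 → 50  (repeats 50)
703: 703 → 101 → 9 → 1  (reaches 1)
704: 704 → 104 → 30 → 18 → 4 → 16 → 50 → 50  (repeats 50)
705: 705 → 109 → 11 → 5 → 25 → 53 → 89 → 65 → 53  (repeats 53)
706: 706 → 116 → 74 → 68 → 74  (repeats 74)
707: 707 → 125 → 81 → 1  (reaches 1)
708: 708 → 136 → 38 → 20 → 8 → 64 → 50 → 50  (repeats 50)
base-9 happy: 703, 707

2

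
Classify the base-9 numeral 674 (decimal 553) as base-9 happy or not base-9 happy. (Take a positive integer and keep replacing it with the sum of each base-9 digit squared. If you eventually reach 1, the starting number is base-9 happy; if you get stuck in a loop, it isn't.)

base-9 happy

553 = (6,7,4)_9 → 6² + 7² + 4² = 36 + 49 + 16 = 101
101 = (1,2,2)_9 → 1² + 2² + 2² = 1 + 4 + 4 = 9
9 = (1,0)_9 → 1² + 0² = 1 + 0 = 1  — reached 1.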